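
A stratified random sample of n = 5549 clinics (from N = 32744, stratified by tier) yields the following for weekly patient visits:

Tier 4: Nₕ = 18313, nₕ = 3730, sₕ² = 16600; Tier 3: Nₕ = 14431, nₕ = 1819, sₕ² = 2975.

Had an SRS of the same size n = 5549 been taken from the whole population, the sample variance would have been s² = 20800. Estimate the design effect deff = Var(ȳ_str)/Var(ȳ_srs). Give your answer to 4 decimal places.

Var(ȳ_str) = Σ Wₕ²(1−fₕ)sₕ²/nₕ with Wₕ = Nₕ/32744:
  Tier 4: (18313/32744)²·(1−3730/18313)·16600/3730 = 1.1085165
  Tier 3: (14431/32744)²·(1−1819/14431)·2975/1819 = 0.27763307
  → Var(ȳ_str) = 1.3861496.
Var(ȳ_srs) = (1 − 5549/32744)·20800/5549 = 3.1131923.
deff = 1.3861496 / 3.1131923 = 0.4453.

0.4453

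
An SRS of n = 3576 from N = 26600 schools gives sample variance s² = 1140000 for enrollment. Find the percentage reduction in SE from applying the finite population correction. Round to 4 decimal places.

f = n/N = 3576/26600 = 0.13443609.
SE_no-fpc = √(s²/n) = 17.854746; SE_fpc = √((1−f)s²/n) = 16.611285.
Ratio = √(1−f) = 0.93035687. Reduction = 100·(1 − 0.93035687) = 6.9643%.

6.9643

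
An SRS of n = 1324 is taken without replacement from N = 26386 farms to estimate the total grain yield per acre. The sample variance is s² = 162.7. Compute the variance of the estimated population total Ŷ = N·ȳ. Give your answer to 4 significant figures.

8.126 × 10^7

Var(Ŷ) = N²·Var(ȳ) = N²·(1 − n/N)·s²/n.
f = 1324/26386 = 0.05017812; Var(ȳ) = 0.94982188·162.7/1324 = 0.11671905.
Var(Ŷ) = 26386² · 0.11671905 = 8.1262253 × 10^7.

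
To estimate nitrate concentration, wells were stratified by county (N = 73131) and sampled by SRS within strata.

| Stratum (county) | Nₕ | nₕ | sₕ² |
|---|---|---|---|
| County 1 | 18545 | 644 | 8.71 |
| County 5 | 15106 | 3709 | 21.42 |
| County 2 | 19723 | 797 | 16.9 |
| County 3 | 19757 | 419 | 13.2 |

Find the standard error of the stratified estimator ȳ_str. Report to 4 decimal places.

Var(ȳ_str) = Σₕ Wₕ²(1 − fₕ)sₕ²/nₕ with Wₕ = Nₕ/N, N = 73131.
County 1: Wₕ = 0.25358603; term = 0.25358603²·(1 − 0.03472634)·8.71/644 = 8.3952454 × 10^-4.
County 5: Wₕ = 0.20656083; term = 0.20656083²·(1 − 0.24553158)·21.42/3709 = 1.8590867 × 10^-4.
County 2: Wₕ = 0.26969411; term = 0.26969411²·(1 − 0.04040967)·16.9/797 = 0.0014799845.
County 3: Wₕ = 0.27015903; term = 0.27015903²·(1 − 0.02120767)·13.2/419 = 0.002250554.
Sum = 0.0047559717.
SE = √(0.0047559717) = 0.0690.

0.0690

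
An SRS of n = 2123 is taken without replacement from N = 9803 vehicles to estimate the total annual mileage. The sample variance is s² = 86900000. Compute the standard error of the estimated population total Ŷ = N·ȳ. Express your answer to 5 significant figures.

Var(Ŷ) = N²·Var(ȳ) = N²·(1 − n/N)·s²/n.
f = 2123/9803 = 0.21656636; Var(ȳ) = 0.78343364·86900000/2123 = 32068.009.
Var(Ŷ) = 9803² · 32068.009 = 3.0816975 × 10^12.
SE(Ŷ) = √(3.0816975 × 10^12) = 1.7555 × 10^6.

1.7555 × 10^6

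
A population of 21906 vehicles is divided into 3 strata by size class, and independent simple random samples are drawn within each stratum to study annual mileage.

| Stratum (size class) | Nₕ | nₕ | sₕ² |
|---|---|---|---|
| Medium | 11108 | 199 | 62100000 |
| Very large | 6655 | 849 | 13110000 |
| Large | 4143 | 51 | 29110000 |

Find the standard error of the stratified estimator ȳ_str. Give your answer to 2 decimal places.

316.56

Var(ȳ_str) = Σₕ Wₕ²(1 − fₕ)sₕ²/nₕ with Wₕ = Nₕ/N, N = 21906.
Medium: Wₕ = 0.50707569; term = 0.50707569²·(1 − 0.01791502)·62100000/199 = 78801.261.
Very large: Wₕ = 0.30379805; term = 0.30379805²·(1 − 0.12757325)·13110000/849 = 1243.3515.
Large: Wₕ = 0.18912627; term = 0.18912627²·(1 − 0.01230992)·29110000/51 = 20164.916.
Sum = 100209.53.
SE = √(100209.53) = 316.56.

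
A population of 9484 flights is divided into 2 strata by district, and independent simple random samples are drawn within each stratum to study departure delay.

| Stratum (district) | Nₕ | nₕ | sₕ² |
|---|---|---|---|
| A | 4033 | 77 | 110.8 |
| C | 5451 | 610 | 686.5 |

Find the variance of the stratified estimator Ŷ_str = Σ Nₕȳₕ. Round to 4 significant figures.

Var(Ŷ_str) = Σₕ Nₕ²(1 − fₕ)sₕ²/nₕ.
A: 4033²·(1 − 77/4033)·110.8/77 = 2.2957973 × 10^7.
C: 5451²·(1 − 610/5451)·686.5/610 = 2.9697642 × 10^7.
Sum = 5.2655615 × 10^7.

5.266 × 10^7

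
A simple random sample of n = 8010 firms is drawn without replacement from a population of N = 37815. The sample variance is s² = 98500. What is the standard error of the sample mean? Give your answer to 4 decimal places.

3.1133

Under SRS without replacement, Var(ȳ) = (1 − f)·s²/n with f = n/N = 8010/37815 = 0.21182071.
Var(ȳ) = (1 − 0.21182071)·98500/8010 = 0.78817929·12.297129 = 9.6923421.
SE(ȳ) = √(9.6923421) = 3.1133.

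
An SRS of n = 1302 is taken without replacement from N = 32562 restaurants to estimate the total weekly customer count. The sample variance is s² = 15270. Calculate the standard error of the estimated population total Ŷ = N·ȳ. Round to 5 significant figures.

109260

Var(Ŷ) = N²·Var(ȳ) = N²·(1 − n/N)·s²/n.
f = 1302/32562 = 0.03998526; Var(ȳ) = 0.96001474·15270/1302 = 11.259159.
Var(Ŷ) = 32562² · 11.259159 = 1.1937904 × 10^10.
SE(Ŷ) = √(1.1937904 × 10^10) = 109260.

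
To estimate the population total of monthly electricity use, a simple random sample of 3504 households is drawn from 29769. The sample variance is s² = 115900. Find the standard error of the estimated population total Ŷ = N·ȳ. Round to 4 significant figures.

160800

Var(Ŷ) = N²·Var(ȳ) = N²·(1 − n/N)·s²/n.
f = 3504/29769 = 0.11770634; Var(ȳ) = 0.88229366·115900/3504 = 29.183172.
Var(Ŷ) = 29769² · 29.183172 = 2.5861933 × 10^10.
SE(Ŷ) = √(2.5861933 × 10^10) = 160800.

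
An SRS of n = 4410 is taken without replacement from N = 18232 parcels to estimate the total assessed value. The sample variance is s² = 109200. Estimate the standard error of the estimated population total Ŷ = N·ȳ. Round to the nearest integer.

Var(Ŷ) = N²·Var(ȳ) = N²·(1 − n/N)·s²/n.
f = 4410/18232 = 0.24188240; Var(ȳ) = 0.75811760·109200/4410 = 18.772436.
Var(Ŷ) = 18232² · 18.772436 = 6.2400671 × 10^9.
SE(Ŷ) = √(6.2400671 × 10^9) = 78994.

78994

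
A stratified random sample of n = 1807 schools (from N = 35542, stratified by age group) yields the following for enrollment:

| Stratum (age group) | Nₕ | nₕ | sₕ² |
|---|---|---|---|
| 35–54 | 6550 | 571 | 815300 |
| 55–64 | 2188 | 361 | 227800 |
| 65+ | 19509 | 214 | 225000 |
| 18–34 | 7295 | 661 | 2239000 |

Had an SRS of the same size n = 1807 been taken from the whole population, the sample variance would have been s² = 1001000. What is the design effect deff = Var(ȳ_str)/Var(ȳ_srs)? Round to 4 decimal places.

Var(ȳ_str) = Σ Wₕ²(1−fₕ)sₕ²/nₕ with Wₕ = Nₕ/35542:
  35–54: (6550/35542)²·(1−571/6550)·815300/571 = 44.265713
  55–64: (2188/35542)²·(1−361/2188)·227800/361 = 1.9968648
  65+: (19509/35542)²·(1−214/19509)·225000/214 = 313.30319
  18–34: (7295/35542)²·(1−661/7295)·2239000/661 = 129.76862
  → Var(ȳ_str) = 489.33439.
Var(ȳ_srs) = (1 − 1807/35542)·1001000/1807 = 525.79297.
deff = 489.33439 / 525.79297 = 0.9307.

0.9307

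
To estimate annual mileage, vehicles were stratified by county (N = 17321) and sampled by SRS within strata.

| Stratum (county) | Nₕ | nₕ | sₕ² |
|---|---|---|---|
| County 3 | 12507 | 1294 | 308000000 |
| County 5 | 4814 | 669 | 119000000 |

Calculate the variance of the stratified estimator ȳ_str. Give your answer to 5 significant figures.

Var(ȳ_str) = Σₕ Wₕ²(1 − fₕ)sₕ²/nₕ with Wₕ = Nₕ/N, N = 17321.
County 3: Wₕ = 0.72207147; term = 0.72207147²·(1 − 0.10346206)·308000000/1294 = 111261.65.
County 5: Wₕ = 0.27792853; term = 0.27792853²·(1 − 0.13896967)·119000000/669 = 11830.566.
Sum = 123092.22.

123090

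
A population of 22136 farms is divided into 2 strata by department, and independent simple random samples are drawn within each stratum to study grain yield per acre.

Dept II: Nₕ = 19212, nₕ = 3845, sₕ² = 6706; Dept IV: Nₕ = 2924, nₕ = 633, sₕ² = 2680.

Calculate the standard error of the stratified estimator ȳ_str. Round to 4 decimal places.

1.0530

Var(ȳ_str) = Σₕ Wₕ²(1 − fₕ)sₕ²/nₕ with Wₕ = Nₕ/N, N = 22136.
Dept II: Wₕ = 0.86790748; term = 0.86790748²·(1 − 0.20013533)·6706/3845 = 1.0508254.
Dept IV: Wₕ = 0.13209252; term = 0.13209252²·(1 − 0.21648427)·2680/633 = 0.057880897.
Sum = 1.1087063.
SE = √(1.1087063) = 1.0530.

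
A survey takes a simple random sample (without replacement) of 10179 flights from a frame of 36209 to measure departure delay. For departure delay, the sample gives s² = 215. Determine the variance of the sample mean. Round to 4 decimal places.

0.0152

Under SRS without replacement, Var(ȳ) = (1 − f)·s²/n with f = n/N = 10179/36209 = 0.28111795.
Var(ȳ) = (1 − 0.28111795)·215/10179 = 0.71888205·0.021121918 = 0.015184167.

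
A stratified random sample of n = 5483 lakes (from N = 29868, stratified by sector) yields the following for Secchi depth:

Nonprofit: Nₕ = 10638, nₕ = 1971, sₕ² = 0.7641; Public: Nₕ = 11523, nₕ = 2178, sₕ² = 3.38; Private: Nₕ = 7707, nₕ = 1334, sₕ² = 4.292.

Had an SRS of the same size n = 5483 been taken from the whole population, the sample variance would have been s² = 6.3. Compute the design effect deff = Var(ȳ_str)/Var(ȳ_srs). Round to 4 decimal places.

Var(ȳ_str) = Σ Wₕ²(1−fₕ)sₕ²/nₕ with Wₕ = Nₕ/29868:
  Nonprofit: (10638/29868)²·(1−1971/10638)·0.7641/1971 = 4.0066377 × 10^-5
  Public: (11523/29868)²·(1−2178/11523)·3.38/2178 = 1.8732313 × 10^-4
  Private: (7707/29868)²·(1−1334/7707)·4.292/1334 = 1.7714173 × 10^-4
  → Var(ȳ_str) = 4.0453124 × 10^-4.
Var(ȳ_srs) = (1 − 5483/29868)·6.3/5483 = 9.3807794 × 10^-4.
deff = (4.0453124 × 10^-4) / (9.3807794 × 10^-4) = 0.4312.

0.4312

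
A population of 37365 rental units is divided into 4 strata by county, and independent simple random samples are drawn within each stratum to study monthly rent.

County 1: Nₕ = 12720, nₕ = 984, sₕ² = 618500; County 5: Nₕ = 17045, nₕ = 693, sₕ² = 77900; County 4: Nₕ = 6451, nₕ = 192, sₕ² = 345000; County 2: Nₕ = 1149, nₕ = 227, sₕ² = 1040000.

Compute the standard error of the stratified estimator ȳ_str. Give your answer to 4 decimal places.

Var(ȳ_str) = Σₕ Wₕ²(1 − fₕ)sₕ²/nₕ with Wₕ = Nₕ/N, N = 37365.
County 1: Wₕ = 0.34042553; term = 0.34042553²·(1 − 0.07735849)·618500/984 = 67.208135.
County 5: Wₕ = 0.45617557; term = 0.45617557²·(1 − 0.04065708)·77900/693 = 22.440996.
County 4: Wₕ = 0.17264820; term = 0.17264820²·(1 − 0.02976283)·345000/192 = 51.966072.
County 2: Wₕ = 0.03075070; term = 0.03075070²·(1 − 0.19756310)·1040000/227 = 3.4763897.
Sum = 145.09159.
SE = √(145.09159) = 12.0454.

12.0454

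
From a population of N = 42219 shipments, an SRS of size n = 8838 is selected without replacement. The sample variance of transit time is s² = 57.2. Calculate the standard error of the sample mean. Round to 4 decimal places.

Under SRS without replacement, Var(ȳ) = (1 − f)·s²/n with f = n/N = 8838/42219 = 0.20933703.
Var(ȳ) = (1 − 0.20933703)·57.2/8838 = 0.79066297·0.0064720525 = 0.0051172123.
SE(ȳ) = √(0.0051172123) = 0.0715.

0.0715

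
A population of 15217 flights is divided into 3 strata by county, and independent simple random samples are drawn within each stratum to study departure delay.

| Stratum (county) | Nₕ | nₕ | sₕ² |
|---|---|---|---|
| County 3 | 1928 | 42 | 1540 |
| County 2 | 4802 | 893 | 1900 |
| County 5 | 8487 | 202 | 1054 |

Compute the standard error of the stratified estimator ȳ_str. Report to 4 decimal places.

Var(ȳ_str) = Σₕ Wₕ²(1 − fₕ)sₕ²/nₕ with Wₕ = Nₕ/N, N = 15217.
County 3: Wₕ = 0.12670040; term = 0.12670040²·(1 − 0.02178423)·1540/42 = 0.57578728.
County 2: Wₕ = 0.31556811; term = 0.31556811²·(1 − 0.18596418)·1900/893 = 0.17247728.
County 5: Wₕ = 0.55773148; term = 0.55773148²·(1 − 0.02380111)·1054/202 = 1.5844476.
Sum = 2.3327122.
SE = √(2.3327122) = 1.5273.

1.5273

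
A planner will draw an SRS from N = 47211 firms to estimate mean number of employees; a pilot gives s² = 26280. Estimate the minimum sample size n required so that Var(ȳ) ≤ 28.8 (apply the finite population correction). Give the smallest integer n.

Without fpc, n₀ = s²/D = 26280/28.8 = 912.5000.
With fpc, (1 − n/N)·s²/n ≤ D requires n ≥ n₀/(1 + n₀/N) = 912.5000/(1 + 912.5000/47211) = 895.1975.
Rounding up, n = 896.

896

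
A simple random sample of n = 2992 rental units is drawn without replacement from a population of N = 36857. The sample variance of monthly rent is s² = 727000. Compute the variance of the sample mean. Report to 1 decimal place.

223.3

Under SRS without replacement, Var(ȳ) = (1 − f)·s²/n with f = n/N = 2992/36857 = 0.08117861.
Var(ȳ) = (1 − 0.08117861)·727000/2992 = 0.91882139·242.98128 = 223.2564.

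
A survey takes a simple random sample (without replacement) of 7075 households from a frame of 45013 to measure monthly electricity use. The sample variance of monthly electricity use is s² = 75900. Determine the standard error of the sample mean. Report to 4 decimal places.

3.0069

Under SRS without replacement, Var(ȳ) = (1 − f)·s²/n with f = n/N = 7075/45013 = 0.15717682.
Var(ȳ) = (1 − 0.15717682)·75900/7075 = 0.84282318·10.727915 = 9.0417356.
SE(ȳ) = √(9.0417356) = 3.0069.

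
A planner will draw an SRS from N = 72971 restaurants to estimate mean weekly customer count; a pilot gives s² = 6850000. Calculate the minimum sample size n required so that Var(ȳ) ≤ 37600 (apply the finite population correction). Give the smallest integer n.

182

Without fpc, n₀ = s²/D = 6850000/37600 = 182.1809.
With fpc, (1 − n/N)·s²/n ≤ D requires n ≥ n₀/(1 + n₀/N) = 182.1809/(1 + 182.1809/72971) = 181.7272.
Rounding up, n = 182.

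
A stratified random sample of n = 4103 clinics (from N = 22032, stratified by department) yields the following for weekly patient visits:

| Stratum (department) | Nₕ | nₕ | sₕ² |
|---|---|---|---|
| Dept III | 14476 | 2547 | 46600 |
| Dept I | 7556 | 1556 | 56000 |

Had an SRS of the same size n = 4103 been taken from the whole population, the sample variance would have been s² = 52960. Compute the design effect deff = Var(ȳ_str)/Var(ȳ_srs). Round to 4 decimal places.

Var(ȳ_str) = Σ Wₕ²(1−fₕ)sₕ²/nₕ with Wₕ = Nₕ/22032:
  Dept III: (14476/22032)²·(1−2547/14476)·46600/2547 = 6.5088122
  Dept I: (7556/22032)²·(1−1556/7556)·56000/1556 = 3.3613504
  → Var(ȳ_str) = 9.8701626.
Var(ȳ_srs) = (1 − 4103/22032)·52960/4103 = 10.503852.
deff = 9.8701626 / 10.503852 = 0.9397.

0.9397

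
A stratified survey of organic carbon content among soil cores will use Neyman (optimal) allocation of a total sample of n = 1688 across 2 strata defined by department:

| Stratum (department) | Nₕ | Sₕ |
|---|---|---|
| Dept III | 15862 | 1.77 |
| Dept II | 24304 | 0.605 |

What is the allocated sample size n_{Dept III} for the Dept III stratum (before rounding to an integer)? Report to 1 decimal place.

Neyman allocation: nₕ = n·NₕSₕ / Σⱼ NⱼSⱼ.
Σ NⱼSⱼ = 15862·1.77 + 24304·0.605 = 42779.66.
n_{Dept III} = 1688·15862·1.77 / 42779.66 = 1107.8.

1107.8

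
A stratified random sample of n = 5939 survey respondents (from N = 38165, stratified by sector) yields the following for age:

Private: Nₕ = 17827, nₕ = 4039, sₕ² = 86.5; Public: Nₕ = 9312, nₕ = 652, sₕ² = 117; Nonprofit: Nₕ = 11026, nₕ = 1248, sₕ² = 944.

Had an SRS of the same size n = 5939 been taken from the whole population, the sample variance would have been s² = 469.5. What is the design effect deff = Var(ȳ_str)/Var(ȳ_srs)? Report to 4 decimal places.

1.0417

Var(ȳ_str) = Σ Wₕ²(1−fₕ)sₕ²/nₕ with Wₕ = Nₕ/38165:
  Private: (17827/38165)²·(1−4039/17827)·86.5/4039 = 0.0036140259
  Public: (9312/38165)²·(1−652/9312)·117/652 = 0.0099350165
  Nonprofit: (11026/38165)²·(1−1248/11026)·944/1248 = 0.055987993
  → Var(ȳ_str) = 0.069537035.
Var(ȳ_srs) = (1 − 5939/38165)·469.5/5939 = 0.066751866.
deff = 0.069537035 / 0.066751866 = 1.0417.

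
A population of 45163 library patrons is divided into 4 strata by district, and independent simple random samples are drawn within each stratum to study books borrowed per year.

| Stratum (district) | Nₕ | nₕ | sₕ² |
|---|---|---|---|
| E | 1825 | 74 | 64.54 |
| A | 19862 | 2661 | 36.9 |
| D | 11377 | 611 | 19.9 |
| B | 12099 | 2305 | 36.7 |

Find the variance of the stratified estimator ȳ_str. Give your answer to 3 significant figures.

Var(ȳ_str) = Σₕ Wₕ²(1 − fₕ)sₕ²/nₕ with Wₕ = Nₕ/N, N = 45163.
E: Wₕ = 0.04040918; term = 0.04040918²·(1 − 0.04054795)·64.54/74 = 0.0013664089.
A: Wₕ = 0.43978478; term = 0.43978478²·(1 − 0.13397442)·36.9/2661 = 0.0023226972.
D: Wₕ = 0.25190975; term = 0.25190975²·(1 − 0.05370484)·19.9/611 = 0.001955818.
B: Wₕ = 0.26789629; term = 0.26789629²·(1 − 0.19051161)·36.7/2305 = 9.2499449 × 10^-4.
Sum = 0.0065699186.

0.00657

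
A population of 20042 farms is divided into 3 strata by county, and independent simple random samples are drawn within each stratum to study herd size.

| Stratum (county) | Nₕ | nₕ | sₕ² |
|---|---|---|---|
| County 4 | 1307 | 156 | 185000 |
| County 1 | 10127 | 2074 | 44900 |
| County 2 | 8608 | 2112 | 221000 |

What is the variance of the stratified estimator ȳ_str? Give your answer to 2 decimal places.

Var(ȳ_str) = Σₕ Wₕ²(1 − fₕ)sₕ²/nₕ with Wₕ = Nₕ/N, N = 20042.
County 4: Wₕ = 0.06521305; term = 0.06521305²·(1 − 0.11935731)·185000/156 = 4.4413595.
County 1: Wₕ = 0.50528889; term = 0.50528889²·(1 − 0.20479905)·44900/2074 = 4.3953553.
County 2: Wₕ = 0.42949805; term = 0.42949805²·(1 − 0.24535316)·221000/2112 = 14.566812.
Sum = 23.403527.

23.40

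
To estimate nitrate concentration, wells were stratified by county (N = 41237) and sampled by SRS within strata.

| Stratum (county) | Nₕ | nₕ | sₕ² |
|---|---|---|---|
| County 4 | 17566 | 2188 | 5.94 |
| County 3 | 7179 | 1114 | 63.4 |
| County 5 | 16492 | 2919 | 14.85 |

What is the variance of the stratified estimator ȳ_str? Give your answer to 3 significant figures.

0.00256

Var(ȳ_str) = Σₕ Wₕ²(1 − fₕ)sₕ²/nₕ with Wₕ = Nₕ/N, N = 41237.
County 4: Wₕ = 0.42597667; term = 0.42597667²·(1 − 0.12455881)·5.94/2188 = 4.3125857 × 10^-4.
County 3: Wₕ = 0.17409123; term = 0.17409123²·(1 − 0.15517482)·63.4/1114 = 0.0014572186.
County 5: Wₕ = 0.39993210; term = 0.39993210²·(1 − 0.17699491)·14.85/2919 = 6.6968012 × 10^-4.
Sum = 0.0025581573.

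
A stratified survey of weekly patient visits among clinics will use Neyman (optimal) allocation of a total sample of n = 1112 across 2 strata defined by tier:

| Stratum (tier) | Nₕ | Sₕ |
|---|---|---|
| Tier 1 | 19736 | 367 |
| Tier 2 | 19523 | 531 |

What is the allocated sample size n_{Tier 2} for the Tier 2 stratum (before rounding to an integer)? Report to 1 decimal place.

654.6

Neyman allocation: nₕ = n·NₕSₕ / Σⱼ NⱼSⱼ.
Σ NⱼSⱼ = 19736·367 + 19523·531 = 1.7609825 × 10^7.
n_{Tier 2} = 1112·19523·531 / (1.7609825 × 10^7) = 654.6.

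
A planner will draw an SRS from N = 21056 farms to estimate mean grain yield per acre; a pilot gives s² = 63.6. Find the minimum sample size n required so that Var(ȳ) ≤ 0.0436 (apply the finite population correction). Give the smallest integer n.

Without fpc, n₀ = s²/D = 63.6/0.0436 = 1458.7156.
With fpc, (1 − n/N)·s²/n ≤ D requires n ≥ n₀/(1 + n₀/N) = 1458.7156/(1 + 1458.7156/21056) = 1364.2062.
Rounding up, n = 1365.

1365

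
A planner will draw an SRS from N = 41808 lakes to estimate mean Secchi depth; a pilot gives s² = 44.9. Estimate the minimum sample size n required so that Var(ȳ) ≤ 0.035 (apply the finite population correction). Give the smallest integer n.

Without fpc, n₀ = s²/D = 44.9/0.035 = 1282.8571.
With fpc, (1 − n/N)·s²/n ≤ D requires n ≥ n₀/(1 + n₀/N) = 1282.8571/(1 + 1282.8571/41808) = 1244.6652.
Rounding up, n = 1245.

1245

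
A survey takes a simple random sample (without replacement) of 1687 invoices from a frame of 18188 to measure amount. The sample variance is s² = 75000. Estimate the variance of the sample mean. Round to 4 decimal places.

Under SRS without replacement, Var(ȳ) = (1 − f)·s²/n with f = n/N = 1687/18188 = 0.09275346.
Var(ȳ) = (1 − 0.09275346)·75000/1687 = 0.90724654·44.457617 = 40.334019.

40.3340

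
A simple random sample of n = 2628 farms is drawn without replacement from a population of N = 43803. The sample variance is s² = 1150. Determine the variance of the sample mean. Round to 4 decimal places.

Under SRS without replacement, Var(ȳ) = (1 − f)·s²/n with f = n/N = 2628/43803 = 0.05999589.
Var(ȳ) = (1 − 0.05999589)·1150/2628 = 0.94000411·0.43759513 = 0.41134122.

0.4113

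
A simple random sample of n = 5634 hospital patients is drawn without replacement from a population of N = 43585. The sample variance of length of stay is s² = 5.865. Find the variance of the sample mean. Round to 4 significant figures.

9.064 × 10^-4

Under SRS without replacement, Var(ȳ) = (1 − f)·s²/n with f = n/N = 5634/43585 = 0.12926466.
Var(ȳ) = (1 − 0.12926466)·5.865/5634 = 0.87073534·0.0010410011 = 9.0643642 × 10^-4.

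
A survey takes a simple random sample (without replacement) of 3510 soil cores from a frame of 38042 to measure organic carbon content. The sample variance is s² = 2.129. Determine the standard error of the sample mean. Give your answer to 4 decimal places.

0.0235

Under SRS without replacement, Var(ȳ) = (1 − f)·s²/n with f = n/N = 3510/38042 = 0.09226644.
Var(ȳ) = (1 − 0.09226644)·2.129/3510 = 0.90773356·6.0655271 × 10^-4 = 5.5058825 × 10^-4.
SE(ȳ) = √(5.5058825 × 10^-4) = 0.0235.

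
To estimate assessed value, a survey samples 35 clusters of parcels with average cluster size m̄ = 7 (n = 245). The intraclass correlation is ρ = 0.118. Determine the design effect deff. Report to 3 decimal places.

1.708

deff = 1 + (7 − 1)·0.118 = 1 + 0.708 = 1.708.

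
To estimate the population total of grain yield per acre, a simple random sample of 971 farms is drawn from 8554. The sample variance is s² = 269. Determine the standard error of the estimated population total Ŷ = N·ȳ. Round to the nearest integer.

Var(Ŷ) = N²·Var(ȳ) = N²·(1 − n/N)·s²/n.
f = 971/8554 = 0.11351415; Var(ȳ) = 0.88648585·269/971 = 0.24558671.
Var(Ŷ) = 8554² · 0.24558671 = 1.7969805 × 10^7.
SE(Ŷ) = √(1.7969805 × 10^7) = 4239.

4239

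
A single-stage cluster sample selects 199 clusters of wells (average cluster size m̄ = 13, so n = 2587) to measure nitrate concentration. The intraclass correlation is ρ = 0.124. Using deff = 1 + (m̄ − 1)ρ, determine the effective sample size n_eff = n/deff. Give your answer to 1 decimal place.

deff = 1 + (13 − 1)·0.124 = 1 + 1.488 = 2.488.
n_eff = 2587 / 2.488 = 1039.8.

1039.8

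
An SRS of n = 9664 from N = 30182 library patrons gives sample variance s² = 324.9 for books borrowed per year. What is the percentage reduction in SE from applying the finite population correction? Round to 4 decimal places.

f = n/N = 9664/30182 = 0.32019084.
SE_no-fpc = √(s²/n) = 0.18335654; SE_fpc = √((1−f)s²/n) = 0.15117845.
Ratio = √(1−f) = 0.82450540. Reduction = 100·(1 − 0.82450540) = 17.5495%.

17.5495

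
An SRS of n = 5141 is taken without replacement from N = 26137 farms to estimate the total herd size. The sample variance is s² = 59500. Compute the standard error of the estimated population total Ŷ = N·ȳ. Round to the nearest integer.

Var(Ŷ) = N²·Var(ȳ) = N²·(1 − n/N)·s²/n.
f = 5141/26137 = 0.19669434; Var(ȳ) = 0.80330566·59500/5141 = 9.2971575.
Var(Ŷ) = 26137² · 9.2971575 = 6.3512859 × 10^9.
SE(Ŷ) = √(6.3512859 × 10^9) = 79695.

79695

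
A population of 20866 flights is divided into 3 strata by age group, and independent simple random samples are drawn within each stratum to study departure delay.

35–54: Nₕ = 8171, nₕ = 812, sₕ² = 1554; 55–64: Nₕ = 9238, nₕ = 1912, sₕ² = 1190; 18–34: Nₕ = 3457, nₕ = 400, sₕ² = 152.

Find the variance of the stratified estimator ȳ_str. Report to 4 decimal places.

Var(ȳ_str) = Σₕ Wₕ²(1 − fₕ)sₕ²/nₕ with Wₕ = Nₕ/N, N = 20866.
35–54: Wₕ = 0.39159398; term = 0.39159398²·(1 − 0.09937584)·1554/812 = 0.26430817.
55–64: Wₕ = 0.44272980; term = 0.44272980²·(1 − 0.20697121)·1190/1912 = 0.096744334.
18–34: Wₕ = 0.16567622; term = 0.16567622²·(1 − 0.11570726)·152/400 = 0.0092235904.
Sum = 0.37027609.

0.3703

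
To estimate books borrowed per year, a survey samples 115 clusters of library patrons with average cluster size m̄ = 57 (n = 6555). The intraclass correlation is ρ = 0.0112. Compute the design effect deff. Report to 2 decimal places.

deff = 1 + (57 − 1)·0.0112 = 1 + 0.6272 = 1.6272.

1.63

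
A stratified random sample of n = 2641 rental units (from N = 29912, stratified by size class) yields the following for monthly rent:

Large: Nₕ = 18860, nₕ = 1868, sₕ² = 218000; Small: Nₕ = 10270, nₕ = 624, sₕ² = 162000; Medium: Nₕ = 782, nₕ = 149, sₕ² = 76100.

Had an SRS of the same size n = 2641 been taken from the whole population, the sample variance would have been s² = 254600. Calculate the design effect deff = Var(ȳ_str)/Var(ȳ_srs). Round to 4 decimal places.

0.8058

Var(ȳ_str) = Σ Wₕ²(1−fₕ)sₕ²/nₕ with Wₕ = Nₕ/29912:
  Large: (18860/29912)²·(1−1868/18860)·218000/1868 = 41.799868
  Small: (10270/29912)²·(1−624/10270)·162000/624 = 28.744663
  Medium: (782/29912)²·(1−149/782)·76100/149 = 0.28256473
  → Var(ȳ_str) = 70.827096.
Var(ȳ_srs) = (1 − 2641/29912)·254600/2641 = 87.891244.
deff = 70.827096 / 87.891244 = 0.8058.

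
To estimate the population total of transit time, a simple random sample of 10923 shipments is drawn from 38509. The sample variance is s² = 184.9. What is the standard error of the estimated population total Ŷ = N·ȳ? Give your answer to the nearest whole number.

Var(Ŷ) = N²·Var(ȳ) = N²·(1 − n/N)·s²/n.
f = 10923/38509 = 0.28364798; Var(ȳ) = 0.71635202·184.9/10923 = 0.012126109.
Var(Ŷ) = 38509² · 0.012126109 = 1.7982329 × 10^7.
SE(Ŷ) = √(1.7982329 × 10^7) = 4241.

4241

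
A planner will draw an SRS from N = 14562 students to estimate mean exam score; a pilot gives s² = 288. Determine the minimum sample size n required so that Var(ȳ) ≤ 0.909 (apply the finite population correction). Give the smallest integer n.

Without fpc, n₀ = s²/D = 288/0.909 = 316.8317.
With fpc, (1 − n/N)·s²/n ≤ D requires n ≥ n₀/(1 + n₀/N) = 316.8317/(1 + 316.8317/14562) = 310.0850.
Rounding up, n = 311.

311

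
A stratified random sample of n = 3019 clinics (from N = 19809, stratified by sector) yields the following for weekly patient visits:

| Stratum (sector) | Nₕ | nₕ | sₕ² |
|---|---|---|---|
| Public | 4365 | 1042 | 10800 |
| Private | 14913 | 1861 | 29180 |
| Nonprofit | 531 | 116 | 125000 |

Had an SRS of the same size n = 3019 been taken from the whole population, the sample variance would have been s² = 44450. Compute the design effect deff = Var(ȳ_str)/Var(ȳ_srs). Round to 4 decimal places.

Var(ȳ_str) = Σ Wₕ²(1−fₕ)sₕ²/nₕ with Wₕ = Nₕ/19809:
  Public: (4365/19809)²·(1−1042/4365)·10800/1042 = 0.38312944
  Private: (14913/19809)²·(1−1861/14913)·29180/1861 = 7.7777843
  Nonprofit: (531/19809)²·(1−116/531)·125000/116 = 0.60515906
  → Var(ȳ_str) = 8.7660728.
Var(ȳ_srs) = (1 − 3019/19809)·44450/3019 = 12.479489.
deff = 8.7660728 / 12.479489 = 0.7024.

0.7024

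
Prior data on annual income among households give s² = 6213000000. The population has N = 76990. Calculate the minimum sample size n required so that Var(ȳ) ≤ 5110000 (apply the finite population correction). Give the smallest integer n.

Without fpc, n₀ = s²/D = 6213000000/5110000 = 1215.8513.
With fpc, (1 − n/N)·s²/n ≤ D requires n ≥ n₀/(1 + n₀/N) = 1215.8513/(1 + 1215.8513/76990) = 1196.9487.
Rounding up, n = 1197.

1197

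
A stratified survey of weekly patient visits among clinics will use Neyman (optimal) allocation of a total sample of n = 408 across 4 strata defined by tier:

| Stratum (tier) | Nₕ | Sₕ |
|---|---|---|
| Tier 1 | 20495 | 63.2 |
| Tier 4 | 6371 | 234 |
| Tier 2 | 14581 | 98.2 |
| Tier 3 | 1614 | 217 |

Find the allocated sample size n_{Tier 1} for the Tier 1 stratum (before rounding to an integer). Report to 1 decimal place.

115.7

Neyman allocation: nₕ = n·NₕSₕ / Σⱼ NⱼSⱼ.
Σ NⱼSⱼ = 20495·63.2 + 6371·234 + 14581·98.2 + 1614·217 = 4.5681902 × 10^6.
n_{Tier 1} = 408·20495·63.2 / (4.5681902 × 10^6) = 115.7.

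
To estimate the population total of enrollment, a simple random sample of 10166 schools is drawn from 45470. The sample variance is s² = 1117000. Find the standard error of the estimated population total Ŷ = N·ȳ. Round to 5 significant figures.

Var(Ŷ) = N²·Var(ȳ) = N²·(1 − n/N)·s²/n.
f = 10166/45470 = 0.22357598; Var(ȳ) = 0.77642402·1117000/10166 = 85.31041.
Var(Ŷ) = 45470² · 85.31041 = 1.7638106 × 10^11.
SE(Ŷ) = √(1.7638106 × 10^11) = 419980.

419980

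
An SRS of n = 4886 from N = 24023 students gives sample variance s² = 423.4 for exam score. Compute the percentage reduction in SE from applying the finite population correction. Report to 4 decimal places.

f = n/N = 4886/24023 = 0.20338842.
SE_no-fpc = √(s²/n) = 0.29437349; SE_fpc = √((1−f)s²/n) = 0.26273746.
Ratio = √(1−f) = 0.89253100. Reduction = 100·(1 − 0.89253100) = 10.7469%.

10.7469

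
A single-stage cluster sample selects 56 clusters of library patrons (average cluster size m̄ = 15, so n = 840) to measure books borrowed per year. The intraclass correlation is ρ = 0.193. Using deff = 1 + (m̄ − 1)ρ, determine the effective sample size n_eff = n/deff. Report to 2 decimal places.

226.90

deff = 1 + (15 − 1)·0.193 = 1 + 2.702 = 3.702.
n_eff = 840 / 3.702 = 226.90.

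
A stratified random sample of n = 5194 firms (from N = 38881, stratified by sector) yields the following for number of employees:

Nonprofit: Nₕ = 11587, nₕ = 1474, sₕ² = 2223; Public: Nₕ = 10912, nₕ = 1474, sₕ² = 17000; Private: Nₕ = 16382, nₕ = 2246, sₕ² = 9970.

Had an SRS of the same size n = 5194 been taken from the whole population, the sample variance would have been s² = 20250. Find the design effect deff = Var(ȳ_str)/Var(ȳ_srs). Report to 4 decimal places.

Var(ȳ_str) = Σ Wₕ²(1−fₕ)sₕ²/nₕ with Wₕ = Nₕ/38881:
  Nonprofit: (11587/38881)²·(1−1474/11587)·2223/1474 = 0.11690098
  Public: (10912/38881)²·(1−1474/10912)·17000/1474 = 0.78570753
  Private: (16382/38881)²·(1−2246/16382)·9970/2246 = 0.67999233
  → Var(ȳ_str) = 1.5826008.
Var(ȳ_srs) = (1 − 5194/38881)·20250/5194 = 3.3779094.
deff = 1.5826008 / 3.3779094 = 0.4685.

0.4685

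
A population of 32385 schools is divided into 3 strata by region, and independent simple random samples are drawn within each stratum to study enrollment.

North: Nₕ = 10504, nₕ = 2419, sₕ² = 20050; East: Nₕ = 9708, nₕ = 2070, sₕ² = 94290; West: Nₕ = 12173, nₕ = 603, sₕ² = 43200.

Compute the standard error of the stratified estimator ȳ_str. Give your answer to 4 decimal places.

Var(ȳ_str) = Σₕ Wₕ²(1 − fₕ)sₕ²/nₕ with Wₕ = Nₕ/N, N = 32385.
North: Wₕ = 0.32434769; term = 0.32434769²·(1 − 0.23029322)·20050/2419 = 0.67115904.
East: Wₕ = 0.29976841; term = 0.29976841²·(1 − 0.21322621)·94290/2070 = 3.2204526.
West: Wₕ = 0.37588390; term = 0.37588390²·(1 − 0.04953586)·43200/603 = 9.6207651.
Sum = 13.512377.
SE = √(13.512377) = 3.6759.

3.6759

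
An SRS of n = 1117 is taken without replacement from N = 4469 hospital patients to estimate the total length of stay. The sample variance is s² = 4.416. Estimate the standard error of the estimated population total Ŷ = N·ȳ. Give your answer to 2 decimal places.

243.36

Var(Ŷ) = N²·Var(ȳ) = N²·(1 − n/N)·s²/n.
f = 1117/4469 = 0.24994406; Var(ȳ) = 0.75005594·4.416/1117 = 0.0029653062.
Var(Ŷ) = 4469² · 0.0029653062 = 59222.98.
SE(Ŷ) = √(59222.98) = 243.36.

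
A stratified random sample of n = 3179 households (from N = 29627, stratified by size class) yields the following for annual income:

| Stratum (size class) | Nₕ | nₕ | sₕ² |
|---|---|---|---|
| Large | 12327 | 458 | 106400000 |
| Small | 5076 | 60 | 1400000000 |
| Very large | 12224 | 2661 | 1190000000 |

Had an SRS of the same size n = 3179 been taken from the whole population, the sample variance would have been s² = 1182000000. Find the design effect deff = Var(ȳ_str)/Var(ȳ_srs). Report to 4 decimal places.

2.3352

Var(ȳ_str) = Σ Wₕ²(1−fₕ)sₕ²/nₕ with Wₕ = Nₕ/29627:
  Large: (12327/29627)²·(1−458/12327)·106400000/458 = 38723.296
  Small: (5076/29627)²·(1−60/5076)·1400000000/60 = 676831.51
  Very large: (12224/29627)²·(1−2661/12224)·1190000000/2661 = 59557.194
  → Var(ȳ_str) = 775112.
Var(ȳ_srs) = (1 − 3179/29627)·1182000000/3179 = 331919.
deff = 775112 / 331919 = 2.3352.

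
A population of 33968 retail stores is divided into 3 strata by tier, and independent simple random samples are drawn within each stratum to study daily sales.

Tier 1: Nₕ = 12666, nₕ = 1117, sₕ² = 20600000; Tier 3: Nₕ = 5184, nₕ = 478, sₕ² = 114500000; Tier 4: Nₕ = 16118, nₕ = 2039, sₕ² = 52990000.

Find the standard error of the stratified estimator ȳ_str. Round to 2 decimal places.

Var(ȳ_str) = Σₕ Wₕ²(1 − fₕ)sₕ²/nₕ with Wₕ = Nₕ/N, N = 33968.
Tier 1: Wₕ = 0.37288036; term = 0.37288036²·(1 − 0.08818885)·20600000/1117 = 2338.0724.
Tier 3: Wₕ = 0.15261423; term = 0.15261423²·(1 − 0.09220679)·114500000/478 = 5064.7096.
Tier 4: Wₕ = 0.47450542; term = 0.47450542²·(1 − 0.12650453)·52990000/2039 = 5111.1626.
Sum = 12513.945.
SE = √(12513.945) = 111.87.

111.87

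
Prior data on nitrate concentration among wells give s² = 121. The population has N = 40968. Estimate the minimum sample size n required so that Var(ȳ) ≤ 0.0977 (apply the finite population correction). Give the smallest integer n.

1203

Without fpc, n₀ = s²/D = 121/0.0977 = 1238.4852.
With fpc, (1 − n/N)·s²/n ≤ D requires n ≥ n₀/(1 + n₀/N) = 1238.4852/(1 + 1238.4852/40968) = 1202.1437.
Rounding up, n = 1203.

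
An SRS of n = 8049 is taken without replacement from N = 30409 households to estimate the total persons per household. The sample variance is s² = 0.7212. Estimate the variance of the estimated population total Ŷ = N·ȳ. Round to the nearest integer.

60924

Var(Ŷ) = N²·Var(ȳ) = N²·(1 − n/N)·s²/n.
f = 8049/30409 = 0.26469137; Var(ȳ) = 0.73530863·0.7212/8049 = 6.588453 × 10^-5.
Var(Ŷ) = 30409² · (6.588453 × 10^-5) = 60923.905.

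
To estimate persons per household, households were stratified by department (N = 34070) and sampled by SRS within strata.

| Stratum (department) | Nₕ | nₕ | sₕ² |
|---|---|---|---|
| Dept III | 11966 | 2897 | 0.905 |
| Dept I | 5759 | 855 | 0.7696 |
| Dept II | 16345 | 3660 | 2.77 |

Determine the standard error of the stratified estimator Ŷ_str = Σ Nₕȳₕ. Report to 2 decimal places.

465.02

Var(Ŷ_str) = Σₕ Nₕ²(1 − fₕ)sₕ²/nₕ.
Dept III: 11966²·(1 − 2897/11966)·0.905/2897 = 33900.686.
Dept I: 5759²·(1 − 855/5759)·0.7696/855 = 25421.226.
Dept II: 16345²·(1 − 3660/16345)·2.77/3660 = 156918.48.
Sum = 216240.39.
SE = √(216240.39) = 465.02.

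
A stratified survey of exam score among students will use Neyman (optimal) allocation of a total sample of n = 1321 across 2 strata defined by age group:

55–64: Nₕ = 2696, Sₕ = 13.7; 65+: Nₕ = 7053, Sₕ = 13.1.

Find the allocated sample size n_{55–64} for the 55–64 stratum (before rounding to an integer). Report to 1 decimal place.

377.3

Neyman allocation: nₕ = n·NₕSₕ / Σⱼ NⱼSⱼ.
Σ NⱼSⱼ = 2696·13.7 + 7053·13.1 = 129329.5.
n_{55–64} = 1321·2696·13.7 / 129329.5 = 377.3.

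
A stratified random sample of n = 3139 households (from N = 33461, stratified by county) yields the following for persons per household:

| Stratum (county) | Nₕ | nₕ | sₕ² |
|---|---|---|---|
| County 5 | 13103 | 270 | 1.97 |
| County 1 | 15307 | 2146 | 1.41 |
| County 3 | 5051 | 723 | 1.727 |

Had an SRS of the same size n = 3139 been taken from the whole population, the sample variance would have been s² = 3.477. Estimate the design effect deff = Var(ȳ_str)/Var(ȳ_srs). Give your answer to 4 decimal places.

1.2559

Var(ȳ_str) = Σ Wₕ²(1−fₕ)sₕ²/nₕ with Wₕ = Nₕ/33461:
  County 5: (13103/33461)²·(1−270/13103)·1.97/270 = 0.0010957805
  County 1: (15307/33461)²·(1−2146/15307)·1.41/2146 = 1.1821989 × 10^-4
  County 3: (5051/33461)²·(1−723/5051)·1.727/723 = 4.6638098 × 10^-5
  → Var(ȳ_str) = 0.0012606385.
Var(ȳ_srs) = (1 − 3139/33461)·3.477/3139 = 0.0010037656.
deff = 0.0012606385 / 0.0010037656 = 1.2559.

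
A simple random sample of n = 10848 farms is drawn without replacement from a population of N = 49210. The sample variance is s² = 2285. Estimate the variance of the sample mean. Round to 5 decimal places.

0.16420

Under SRS without replacement, Var(ȳ) = (1 − f)·s²/n with f = n/N = 10848/49210 = 0.22044300.
Var(ȳ) = (1 − 0.22044300)·2285/10848 = 0.77955700·0.21063791 = 0.16420425.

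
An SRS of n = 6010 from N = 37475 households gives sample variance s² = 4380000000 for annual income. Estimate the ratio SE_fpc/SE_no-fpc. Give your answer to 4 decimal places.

f = n/N = 6010/37475 = 0.16037358.
SE_no-fpc = √(s²/n) = 853.68926; SE_fpc = √((1−f)s²/n) = 782.24513.
Ratio = √(1−f) = 0.91631131.

0.9163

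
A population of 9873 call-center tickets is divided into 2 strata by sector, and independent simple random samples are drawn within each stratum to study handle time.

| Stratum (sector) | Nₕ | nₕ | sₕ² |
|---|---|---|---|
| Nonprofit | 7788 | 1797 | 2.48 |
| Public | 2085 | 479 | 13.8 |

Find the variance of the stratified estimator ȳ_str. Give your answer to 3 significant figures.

Var(ȳ_str) = Σₕ Wₕ²(1 − fₕ)sₕ²/nₕ with Wₕ = Nₕ/N, N = 9873.
Nonprofit: Wₕ = 0.78881799; term = 0.78881799²·(1 − 0.23073960)·2.48/1797 = 6.6058787 × 10^-4.
Public: Wₕ = 0.21118201; term = 0.21118201²·(1 − 0.22973621)·13.8/479 = 9.896848 × 10^-4.
Sum = 0.0016502727.

0.00165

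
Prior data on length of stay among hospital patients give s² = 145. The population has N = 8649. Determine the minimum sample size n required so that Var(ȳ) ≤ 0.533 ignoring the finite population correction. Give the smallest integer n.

Without fpc, n₀ = s²/D = 145/0.533 = 272.0450.
Rounding up, n = 273.

273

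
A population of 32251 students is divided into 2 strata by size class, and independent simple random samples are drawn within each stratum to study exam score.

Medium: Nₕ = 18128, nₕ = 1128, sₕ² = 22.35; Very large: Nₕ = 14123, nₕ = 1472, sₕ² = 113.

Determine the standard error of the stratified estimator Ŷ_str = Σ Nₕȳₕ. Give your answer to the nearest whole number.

Var(Ŷ_str) = Σₕ Nₕ²(1 − fₕ)sₕ²/nₕ.
Medium: 18128²·(1 − 1128/18128)·22.35/1128 = 6.1061468 × 10^6.
Very large: 14123²·(1 − 1472/14123)·113/1472 = 1.3715841 × 10^7.
Sum = 1.9821988 × 10^7.
SE = √(1.9821988 × 10^7) = 4452.

4452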